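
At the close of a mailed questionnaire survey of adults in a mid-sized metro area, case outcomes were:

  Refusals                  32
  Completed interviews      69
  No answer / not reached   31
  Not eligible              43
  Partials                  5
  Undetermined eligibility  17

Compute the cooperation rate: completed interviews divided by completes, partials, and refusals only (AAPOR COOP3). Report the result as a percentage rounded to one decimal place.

Numerator → 69
Base → 69 + 5 + 32 = 106
COOP3 = 69 / 106 = 0.6509

65.1%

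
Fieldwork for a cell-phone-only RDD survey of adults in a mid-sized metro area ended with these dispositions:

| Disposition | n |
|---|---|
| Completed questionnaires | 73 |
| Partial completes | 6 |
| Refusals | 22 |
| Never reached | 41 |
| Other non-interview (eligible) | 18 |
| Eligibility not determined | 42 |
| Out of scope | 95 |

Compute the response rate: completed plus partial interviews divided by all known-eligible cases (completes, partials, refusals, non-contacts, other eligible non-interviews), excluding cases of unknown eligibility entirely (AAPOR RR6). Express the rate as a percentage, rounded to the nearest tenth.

Top = 73 + 6 = 79
Denominator = 73 + 6 + 22 + 41 + 18 = 160
RR6 = 79 / 160 = 0.4938

49.4%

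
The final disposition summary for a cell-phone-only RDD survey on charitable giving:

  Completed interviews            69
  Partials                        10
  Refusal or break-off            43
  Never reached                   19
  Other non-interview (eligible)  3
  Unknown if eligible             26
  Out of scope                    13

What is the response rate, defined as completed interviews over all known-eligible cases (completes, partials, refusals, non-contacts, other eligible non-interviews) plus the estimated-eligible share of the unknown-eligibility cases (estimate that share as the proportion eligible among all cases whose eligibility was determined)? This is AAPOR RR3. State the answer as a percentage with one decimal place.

41.1%

Num: 69
Known eligible: 69 + 10 + 43 + 19 + 3 = 144
e = 144 / (144 + 13) = 144 / 157 = 0.9172
e × U: 0.9172 × 26 = 23.85
Base: 144 + 23.85 = 167.85
RR3 = 69 / 167.85 = 0.4111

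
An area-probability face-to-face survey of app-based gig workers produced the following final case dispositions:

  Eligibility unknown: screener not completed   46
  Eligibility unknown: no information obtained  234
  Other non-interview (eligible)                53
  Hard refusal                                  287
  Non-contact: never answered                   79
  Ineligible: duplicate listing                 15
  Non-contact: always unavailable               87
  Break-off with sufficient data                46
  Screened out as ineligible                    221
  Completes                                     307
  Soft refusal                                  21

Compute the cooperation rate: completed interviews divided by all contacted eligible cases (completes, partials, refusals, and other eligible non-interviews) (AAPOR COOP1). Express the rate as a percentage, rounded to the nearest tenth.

43.0%

Refusal or break-off = 287 + 21 = 308
No contact after all attempts = 79 + 87 = 166
Unknown if eligible = 46 + 234 = 280
Screened out, ineligible = 221 + 15 = 236
Top → 307
Denominator → 307 + 46 + 308 + 53 = 714
COOP1 = 307 / 714 = 0.4300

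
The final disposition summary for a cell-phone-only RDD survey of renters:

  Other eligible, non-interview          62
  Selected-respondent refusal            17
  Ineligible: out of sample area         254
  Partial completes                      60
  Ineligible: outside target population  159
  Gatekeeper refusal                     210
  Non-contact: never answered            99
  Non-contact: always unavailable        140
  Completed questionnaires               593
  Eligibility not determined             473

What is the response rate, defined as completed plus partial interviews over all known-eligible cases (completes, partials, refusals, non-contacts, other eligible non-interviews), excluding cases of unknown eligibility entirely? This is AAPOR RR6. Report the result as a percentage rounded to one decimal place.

55.3%

Declined to participate = 210 + 17 = 227
No answer / not reached = 99 + 140 = 239
Ineligible = 159 + 254 = 413
Num = 593 + 60 = 653
Denominator = 593 + 60 + 227 + 239 + 62 = 1181
RR6 = 653 / 1181 = 0.5529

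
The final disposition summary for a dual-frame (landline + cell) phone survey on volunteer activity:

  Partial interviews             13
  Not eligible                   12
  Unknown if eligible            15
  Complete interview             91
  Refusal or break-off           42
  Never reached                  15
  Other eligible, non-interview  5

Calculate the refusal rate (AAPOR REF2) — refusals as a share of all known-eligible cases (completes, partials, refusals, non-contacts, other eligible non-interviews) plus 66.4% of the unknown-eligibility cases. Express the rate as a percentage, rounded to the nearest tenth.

Numerator: 42
Known eligible: 91 + 13 + 42 + 15 + 5 = 166
e × U: 0.6640 × 15 = 9.96
Denominator: 166 + 9.96 = 175.96
REF2 = 42 / 175.96 = 0.2387

23.9%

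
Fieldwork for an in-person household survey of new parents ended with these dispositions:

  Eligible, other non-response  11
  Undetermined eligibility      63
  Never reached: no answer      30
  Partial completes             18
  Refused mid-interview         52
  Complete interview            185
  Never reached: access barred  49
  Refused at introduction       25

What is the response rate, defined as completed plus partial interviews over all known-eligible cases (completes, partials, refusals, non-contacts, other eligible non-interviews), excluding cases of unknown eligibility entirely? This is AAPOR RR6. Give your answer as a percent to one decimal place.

Refusals = 25 + 52 = 77
No answer / not reached = 30 + 49 = 79
Num: 185 + 18 = 203
Base: 185 + 18 + 77 + 79 + 11 = 370
RR6 = 203 / 370 = 0.5486

54.9%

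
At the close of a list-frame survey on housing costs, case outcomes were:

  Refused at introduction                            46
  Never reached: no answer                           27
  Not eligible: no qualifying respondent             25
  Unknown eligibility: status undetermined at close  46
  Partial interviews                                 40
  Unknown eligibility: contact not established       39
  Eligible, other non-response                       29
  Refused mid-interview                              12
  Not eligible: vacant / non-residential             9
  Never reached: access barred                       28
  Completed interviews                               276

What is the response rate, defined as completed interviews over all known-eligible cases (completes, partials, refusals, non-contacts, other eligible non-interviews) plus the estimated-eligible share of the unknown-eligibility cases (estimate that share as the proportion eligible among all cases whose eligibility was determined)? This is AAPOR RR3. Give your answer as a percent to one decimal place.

51.4%

Refused = 46 + 12 = 58
No answer / not reached = 27 + 28 = 55
Unknown eligibility = 39 + 46 = 85
Screened out, ineligible = 25 + 9 = 34
Top: 276
Eligible (known): 276 + 40 + 58 + 55 + 29 = 458
e = 458 / (458 + 34) = 458 / 492 = 0.9309
Eligible share of unknowns: 0.9309 × 85 = 79.13
Denom: 458 + 79.13 = 537.13
RR3 = 276 / 537.13 = 0.5138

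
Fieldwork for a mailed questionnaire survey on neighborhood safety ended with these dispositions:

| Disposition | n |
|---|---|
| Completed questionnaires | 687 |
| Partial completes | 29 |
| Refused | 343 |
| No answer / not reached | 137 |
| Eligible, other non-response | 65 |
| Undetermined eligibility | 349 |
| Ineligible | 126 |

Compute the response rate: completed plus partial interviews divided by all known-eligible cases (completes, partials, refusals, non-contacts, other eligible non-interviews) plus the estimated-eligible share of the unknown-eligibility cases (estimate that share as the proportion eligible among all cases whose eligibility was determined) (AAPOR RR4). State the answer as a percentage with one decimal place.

45.4%

Num → 687 + 29 = 716
Determined eligible → 687 + 29 + 343 + 137 + 65 = 1261
e = 1261 / (1261 + 126) = 1261 / 1387 = 0.9092
e × U → 0.9092 × 349 = 317.31
Denominator → 1261 + 317.31 = 1578.31
RR4 = 716 / 1578.31 = 0.4536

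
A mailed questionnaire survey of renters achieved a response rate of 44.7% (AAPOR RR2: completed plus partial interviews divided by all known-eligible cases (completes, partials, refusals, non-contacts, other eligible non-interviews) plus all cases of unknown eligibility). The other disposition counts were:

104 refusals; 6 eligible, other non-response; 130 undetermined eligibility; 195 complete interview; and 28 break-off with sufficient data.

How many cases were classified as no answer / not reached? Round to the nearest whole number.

Numerator → 195 + 28 = 223
RR2 = 223 / D = 0.447
D = 223 / 0.447 = 498.9
Other denominator terms total 463
no answer / not reached = 498.9 − 463 ≈ 36

36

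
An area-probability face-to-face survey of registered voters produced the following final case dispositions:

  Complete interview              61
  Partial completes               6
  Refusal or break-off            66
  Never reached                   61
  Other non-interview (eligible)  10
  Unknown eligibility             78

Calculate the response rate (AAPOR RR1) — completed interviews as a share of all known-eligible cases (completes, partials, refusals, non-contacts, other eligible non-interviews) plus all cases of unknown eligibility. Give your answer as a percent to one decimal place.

Num = 61
Denom = 61 + 6 + 66 + 61 + 10 + 78 = 282
RR1 = 61 / 282 = 0.2163

21.6%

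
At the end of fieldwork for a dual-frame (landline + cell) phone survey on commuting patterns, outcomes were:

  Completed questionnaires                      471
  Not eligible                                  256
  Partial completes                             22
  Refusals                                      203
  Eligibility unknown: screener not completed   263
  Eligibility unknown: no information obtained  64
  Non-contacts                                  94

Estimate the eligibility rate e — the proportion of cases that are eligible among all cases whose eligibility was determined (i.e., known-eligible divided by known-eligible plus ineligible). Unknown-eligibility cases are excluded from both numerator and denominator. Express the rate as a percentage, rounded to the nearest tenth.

Eligibility not determined = 263 + 64 = 327
Determined eligible: 471 + 22 + 203 + 94 = 790
e = 790 / (790 + 256) = 790 / 1046 = 0.7553

75.5%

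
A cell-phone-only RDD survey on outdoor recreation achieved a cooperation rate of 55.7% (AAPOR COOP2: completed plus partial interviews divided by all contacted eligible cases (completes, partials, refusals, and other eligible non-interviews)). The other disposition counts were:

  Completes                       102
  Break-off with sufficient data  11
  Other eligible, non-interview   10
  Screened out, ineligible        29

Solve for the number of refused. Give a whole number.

80

Numerator = 102 + 11 = 113
COOP2 = 113 / D = 0.557
D = 113 / 0.557 = 202.9
Other denominator terms total 123
refused = 202.9 − 123 ≈ 80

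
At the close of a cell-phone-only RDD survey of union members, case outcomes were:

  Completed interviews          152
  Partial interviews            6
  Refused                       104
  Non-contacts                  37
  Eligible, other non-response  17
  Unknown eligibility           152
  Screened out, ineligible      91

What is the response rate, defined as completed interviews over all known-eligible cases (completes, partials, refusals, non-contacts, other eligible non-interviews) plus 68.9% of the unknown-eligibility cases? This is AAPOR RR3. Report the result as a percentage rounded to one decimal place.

Numerator = 152
Known eligible = 152 + 6 + 104 + 37 + 17 = 316
Eligible share of unknowns = 0.6890 × 152 = 104.73
Base = 316 + 104.73 = 420.73
RR3 = 152 / 420.73 = 0.3613

36.1%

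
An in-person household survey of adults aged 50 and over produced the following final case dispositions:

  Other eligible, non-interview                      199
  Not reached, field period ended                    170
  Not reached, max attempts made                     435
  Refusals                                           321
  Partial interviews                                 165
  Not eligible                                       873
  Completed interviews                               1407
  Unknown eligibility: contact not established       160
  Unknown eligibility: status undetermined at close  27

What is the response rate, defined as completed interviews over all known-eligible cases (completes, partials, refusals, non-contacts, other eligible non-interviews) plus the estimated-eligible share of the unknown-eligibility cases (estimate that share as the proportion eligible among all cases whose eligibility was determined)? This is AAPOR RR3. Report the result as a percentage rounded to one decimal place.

49.6%

No answer / not reached = 170 + 435 = 605
Undetermined eligibility = 160 + 27 = 187
Numerator: 1407
Eligible (known): 1407 + 165 + 321 + 605 + 199 = 2697
e = 2697 / (2697 + 873) = 2697 / 3570 = 0.7555
Eligible share of unknowns: 0.7555 × 187 = 141.28
Denom: 2697 + 141.28 = 2838.28
RR3 = 1407 / 2838.28 = 0.4957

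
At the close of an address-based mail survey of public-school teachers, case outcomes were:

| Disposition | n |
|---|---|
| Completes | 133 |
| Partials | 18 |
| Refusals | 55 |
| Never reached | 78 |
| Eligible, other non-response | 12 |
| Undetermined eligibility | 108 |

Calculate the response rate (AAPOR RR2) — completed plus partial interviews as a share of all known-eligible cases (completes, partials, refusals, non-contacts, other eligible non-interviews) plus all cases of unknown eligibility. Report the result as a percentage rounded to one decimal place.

Num: 133 + 18 = 151
Denominator: 133 + 18 + 55 + 78 + 12 + 108 = 404
RR2 = 151 / 404 = 0.3738

37.4%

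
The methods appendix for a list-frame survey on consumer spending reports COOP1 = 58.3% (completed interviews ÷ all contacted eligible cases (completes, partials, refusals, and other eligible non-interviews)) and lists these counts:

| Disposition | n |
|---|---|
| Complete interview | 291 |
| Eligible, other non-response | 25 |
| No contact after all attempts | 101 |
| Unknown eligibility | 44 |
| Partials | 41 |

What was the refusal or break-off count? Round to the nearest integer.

142

COOP1 = 291 / D = 0.583
D = 291 / 0.583 = 499.1
Rest of base = 357
refusal or break-off = 499.1 − 357 ≈ 142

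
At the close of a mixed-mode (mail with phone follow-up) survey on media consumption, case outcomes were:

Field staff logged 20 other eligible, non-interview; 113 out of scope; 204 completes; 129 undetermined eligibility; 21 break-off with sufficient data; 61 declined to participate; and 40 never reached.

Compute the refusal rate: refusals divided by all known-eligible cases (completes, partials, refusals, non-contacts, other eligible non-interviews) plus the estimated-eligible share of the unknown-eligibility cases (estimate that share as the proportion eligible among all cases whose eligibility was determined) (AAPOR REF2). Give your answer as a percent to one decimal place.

13.8%

Numerator: 61
Determined eligible: 204 + 21 + 61 + 40 + 20 = 346
e = 346 / (346 + 113) = 346 / 459 = 0.7538
e × U: 0.7538 × 129 = 97.24
Base: 346 + 97.24 = 443.24
REF2 = 61 / 443.24 = 0.1376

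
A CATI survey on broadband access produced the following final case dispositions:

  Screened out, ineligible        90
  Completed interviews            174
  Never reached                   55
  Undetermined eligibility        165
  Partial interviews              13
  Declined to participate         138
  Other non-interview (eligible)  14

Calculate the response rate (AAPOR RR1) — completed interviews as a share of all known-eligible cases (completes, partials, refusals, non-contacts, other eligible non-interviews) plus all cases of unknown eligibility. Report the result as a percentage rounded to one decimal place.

31.1%

Top → 174
Denominator → 174 + 13 + 138 + 55 + 14 + 165 = 559
RR1 = 174 / 559 = 0.3113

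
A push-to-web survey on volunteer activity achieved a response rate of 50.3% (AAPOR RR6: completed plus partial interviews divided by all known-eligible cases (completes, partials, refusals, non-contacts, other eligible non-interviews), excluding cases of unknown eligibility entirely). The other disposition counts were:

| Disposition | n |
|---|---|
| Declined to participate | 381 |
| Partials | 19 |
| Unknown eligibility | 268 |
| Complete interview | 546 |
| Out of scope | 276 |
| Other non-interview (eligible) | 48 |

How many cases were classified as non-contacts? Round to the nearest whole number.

Numerator: 546 + 19 = 565
RR6 = 565 / D = 0.503
D = 565 / 0.503 = 1123.3
Rest of base = 994
non-contacts = 1123.3 − 994 ≈ 129

129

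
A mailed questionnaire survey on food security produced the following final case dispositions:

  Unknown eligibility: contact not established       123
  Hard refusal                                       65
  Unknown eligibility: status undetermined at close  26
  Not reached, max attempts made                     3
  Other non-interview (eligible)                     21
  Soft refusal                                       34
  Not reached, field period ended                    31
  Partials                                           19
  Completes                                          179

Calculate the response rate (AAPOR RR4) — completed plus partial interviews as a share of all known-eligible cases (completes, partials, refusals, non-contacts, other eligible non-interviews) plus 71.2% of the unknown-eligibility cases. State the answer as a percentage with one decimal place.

Refusals = 65 + 34 = 99
Never reached = 31 + 3 = 34
Undetermined eligibility = 123 + 26 = 149
Numerator = 179 + 19 = 198
Determined eligible = 179 + 19 + 99 + 34 + 21 = 352
e × U = 0.7120 × 149 = 106.09
Denominator = 352 + 106.09 = 458.09
RR4 = 198 / 458.09 = 0.4322

43.2%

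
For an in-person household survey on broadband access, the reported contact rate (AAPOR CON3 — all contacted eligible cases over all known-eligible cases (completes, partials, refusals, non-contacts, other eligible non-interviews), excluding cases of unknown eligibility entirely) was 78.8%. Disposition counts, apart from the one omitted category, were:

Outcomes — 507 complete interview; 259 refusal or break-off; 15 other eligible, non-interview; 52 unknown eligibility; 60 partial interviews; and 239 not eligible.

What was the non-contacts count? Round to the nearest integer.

Num: 507 + 60 + 259 + 15 = 841
CON3 = 841 / D = 0.788
D = 841 / 0.788 = 1067.3
Rest of base = 841
non-contacts = 1067.3 − 841 ≈ 226

226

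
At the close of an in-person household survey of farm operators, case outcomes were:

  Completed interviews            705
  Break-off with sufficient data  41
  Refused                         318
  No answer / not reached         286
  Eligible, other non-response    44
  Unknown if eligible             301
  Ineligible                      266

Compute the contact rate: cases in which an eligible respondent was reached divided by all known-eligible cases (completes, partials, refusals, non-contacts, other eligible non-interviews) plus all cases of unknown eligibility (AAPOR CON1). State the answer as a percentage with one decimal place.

65.4%

Numerator → 705 + 41 + 318 + 44 = 1108
Denom → 705 + 41 + 318 + 286 + 44 + 301 = 1695
CON1 = 1108 / 1695 = 0.6537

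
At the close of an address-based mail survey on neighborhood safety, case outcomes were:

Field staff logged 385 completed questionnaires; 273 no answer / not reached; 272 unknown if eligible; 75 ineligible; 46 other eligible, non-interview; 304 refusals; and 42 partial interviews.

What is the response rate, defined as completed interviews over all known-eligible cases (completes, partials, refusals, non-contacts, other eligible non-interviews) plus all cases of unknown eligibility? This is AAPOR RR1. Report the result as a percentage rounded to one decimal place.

Top → 385
Denom → 385 + 42 + 304 + 273 + 46 + 272 = 1322
RR1 = 385 / 1322 = 0.2912

29.1%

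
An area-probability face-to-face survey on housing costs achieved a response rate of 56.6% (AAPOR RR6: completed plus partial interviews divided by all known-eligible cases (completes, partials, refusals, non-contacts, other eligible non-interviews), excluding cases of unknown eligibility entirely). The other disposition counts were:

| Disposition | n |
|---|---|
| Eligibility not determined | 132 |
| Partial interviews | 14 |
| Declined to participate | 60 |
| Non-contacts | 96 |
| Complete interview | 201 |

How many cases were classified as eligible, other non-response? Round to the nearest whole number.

9

Num → 201 + 14 = 215
RR6 = 215 / D = 0.566
D = 215 / 0.566 = 379.9
Rest of base = 371
eligible, other non-response = 379.9 − 371 ≈ 9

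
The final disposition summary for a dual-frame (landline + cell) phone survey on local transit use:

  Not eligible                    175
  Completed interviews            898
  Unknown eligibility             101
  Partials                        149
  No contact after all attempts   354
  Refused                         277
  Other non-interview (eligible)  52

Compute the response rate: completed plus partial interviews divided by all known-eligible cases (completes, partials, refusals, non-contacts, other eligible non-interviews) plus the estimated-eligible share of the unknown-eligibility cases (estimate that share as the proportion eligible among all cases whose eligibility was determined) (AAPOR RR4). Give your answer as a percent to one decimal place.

Numerator: 898 + 149 = 1047
Determined eligible: 898 + 149 + 277 + 354 + 52 = 1730
e = 1730 / (1730 + 175) = 1730 / 1905 = 0.9081
Eligible share of unknowns: 0.9081 × 101 = 91.72
Denom: 1730 + 91.72 = 1821.72
RR4 = 1047 / 1821.72 = 0.5747

57.5%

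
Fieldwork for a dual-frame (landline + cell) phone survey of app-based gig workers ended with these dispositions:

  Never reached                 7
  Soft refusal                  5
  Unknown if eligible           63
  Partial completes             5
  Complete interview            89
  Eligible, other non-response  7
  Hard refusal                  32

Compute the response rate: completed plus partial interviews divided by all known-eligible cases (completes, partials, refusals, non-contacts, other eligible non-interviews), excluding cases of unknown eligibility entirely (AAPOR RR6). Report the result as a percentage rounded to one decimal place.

64.8%

Refusals = 32 + 5 = 37
Top = 89 + 5 = 94
Denominator = 89 + 5 + 37 + 7 + 7 = 145
RR6 = 94 / 145 = 0.6483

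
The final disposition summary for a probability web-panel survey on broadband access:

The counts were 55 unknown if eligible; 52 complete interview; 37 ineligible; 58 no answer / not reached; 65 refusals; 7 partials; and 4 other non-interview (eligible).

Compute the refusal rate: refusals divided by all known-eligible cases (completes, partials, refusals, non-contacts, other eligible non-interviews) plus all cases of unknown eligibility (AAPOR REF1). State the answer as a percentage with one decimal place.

Numerator: 65
Base: 52 + 7 + 65 + 58 + 4 + 55 = 241
REF1 = 65 / 241 = 0.2697

27.0%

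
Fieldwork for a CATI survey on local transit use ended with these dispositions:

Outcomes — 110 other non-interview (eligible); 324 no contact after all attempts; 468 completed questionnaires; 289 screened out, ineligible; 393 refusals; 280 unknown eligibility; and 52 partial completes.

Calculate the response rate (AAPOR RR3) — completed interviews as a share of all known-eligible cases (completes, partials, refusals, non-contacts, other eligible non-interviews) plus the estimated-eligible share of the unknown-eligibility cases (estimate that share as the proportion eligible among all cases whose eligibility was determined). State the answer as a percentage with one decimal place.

29.7%

Top: 468
Eligible (known): 468 + 52 + 393 + 324 + 110 = 1347
e = 1347 / (1347 + 289) = 1347 / 1636 = 0.8233
Estimated eligible among unknowns: 0.8233 × 280 = 230.52
Denominator: 1347 + 230.52 = 1577.52
RR3 = 468 / 1577.52 = 0.2967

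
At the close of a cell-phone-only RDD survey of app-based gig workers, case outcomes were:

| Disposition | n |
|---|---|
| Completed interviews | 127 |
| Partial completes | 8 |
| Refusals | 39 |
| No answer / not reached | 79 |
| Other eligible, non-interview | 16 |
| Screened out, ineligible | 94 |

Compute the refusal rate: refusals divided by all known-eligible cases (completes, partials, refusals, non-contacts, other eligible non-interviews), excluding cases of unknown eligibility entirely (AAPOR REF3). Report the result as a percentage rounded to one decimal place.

14.5%

Top → 39
Denominator → 127 + 8 + 39 + 79 + 16 = 269
REF3 = 39 / 269 = 0.1450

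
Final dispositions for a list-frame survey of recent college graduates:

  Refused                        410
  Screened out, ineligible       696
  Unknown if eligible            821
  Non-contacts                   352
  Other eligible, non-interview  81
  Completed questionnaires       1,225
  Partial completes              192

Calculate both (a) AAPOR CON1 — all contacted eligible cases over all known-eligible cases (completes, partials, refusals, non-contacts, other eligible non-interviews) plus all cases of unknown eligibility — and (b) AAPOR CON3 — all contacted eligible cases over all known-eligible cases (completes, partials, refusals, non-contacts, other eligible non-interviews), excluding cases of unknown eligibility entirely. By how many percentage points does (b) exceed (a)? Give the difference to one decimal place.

22.5

Numerator = 1225 + 192 + 410 + 81 = 1908
Base = 1225 + 192 + 410 + 352 + 81 + 821 = 3081
CON1 = 1908 / 3081 = 0.6193
Base = 1225 + 192 + 410 + 352 + 81 = 2260
CON3 = 1908 / 2260 = 0.8442
Difference = 84.42 − 61.93 = 22.49 percentage points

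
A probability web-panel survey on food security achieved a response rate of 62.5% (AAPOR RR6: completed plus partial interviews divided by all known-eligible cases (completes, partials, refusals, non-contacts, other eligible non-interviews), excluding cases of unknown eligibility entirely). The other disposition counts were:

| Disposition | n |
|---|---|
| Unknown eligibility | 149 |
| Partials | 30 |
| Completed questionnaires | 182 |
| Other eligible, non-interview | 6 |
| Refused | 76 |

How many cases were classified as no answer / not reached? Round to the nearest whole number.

Numerator → 182 + 30 = 212
RR6 = 212 / D = 0.625
D = 212 / 0.625 = 339.2
Other denominator terms total 294
no answer / not reached = 339.2 − 294 ≈ 45

45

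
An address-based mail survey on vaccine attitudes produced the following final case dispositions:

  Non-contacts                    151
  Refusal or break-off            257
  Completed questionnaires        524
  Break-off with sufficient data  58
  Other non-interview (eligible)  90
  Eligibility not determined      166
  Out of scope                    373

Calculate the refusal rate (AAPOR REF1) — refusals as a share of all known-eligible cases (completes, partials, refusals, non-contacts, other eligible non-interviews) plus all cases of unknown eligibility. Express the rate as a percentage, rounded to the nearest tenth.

Num → 257
Denominator → 524 + 58 + 257 + 151 + 90 + 166 = 1246
REF1 = 257 / 1246 = 0.2063

20.6%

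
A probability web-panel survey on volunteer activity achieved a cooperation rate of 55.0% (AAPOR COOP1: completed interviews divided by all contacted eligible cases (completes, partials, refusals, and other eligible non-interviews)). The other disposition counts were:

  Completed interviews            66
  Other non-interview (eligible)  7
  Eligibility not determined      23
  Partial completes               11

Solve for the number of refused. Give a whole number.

36

COOP1 = 66 / D = 0.550
D = 66 / 0.550 = 120.0
Other denominator terms total 84
refused = 120.0 − 84 ≈ 36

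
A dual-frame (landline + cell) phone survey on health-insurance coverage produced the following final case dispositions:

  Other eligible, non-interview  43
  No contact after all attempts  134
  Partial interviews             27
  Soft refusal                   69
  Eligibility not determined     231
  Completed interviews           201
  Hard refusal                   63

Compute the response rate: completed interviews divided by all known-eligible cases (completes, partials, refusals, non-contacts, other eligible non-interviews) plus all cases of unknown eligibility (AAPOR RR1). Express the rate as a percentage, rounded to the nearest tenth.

26.2%

Refusals = 63 + 69 = 132
Numerator = 201
Denominator = 201 + 27 + 132 + 134 + 43 + 231 = 768
RR1 = 201 / 768 = 0.2617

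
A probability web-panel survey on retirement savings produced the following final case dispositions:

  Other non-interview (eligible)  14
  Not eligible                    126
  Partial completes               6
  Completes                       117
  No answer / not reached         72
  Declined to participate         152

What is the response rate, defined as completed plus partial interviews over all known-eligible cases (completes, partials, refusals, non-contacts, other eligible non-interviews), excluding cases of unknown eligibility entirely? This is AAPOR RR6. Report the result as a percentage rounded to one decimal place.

Top → 117 + 6 = 123
Denom → 117 + 6 + 152 + 72 + 14 = 361
RR6 = 123 / 361 = 0.3407

34.1%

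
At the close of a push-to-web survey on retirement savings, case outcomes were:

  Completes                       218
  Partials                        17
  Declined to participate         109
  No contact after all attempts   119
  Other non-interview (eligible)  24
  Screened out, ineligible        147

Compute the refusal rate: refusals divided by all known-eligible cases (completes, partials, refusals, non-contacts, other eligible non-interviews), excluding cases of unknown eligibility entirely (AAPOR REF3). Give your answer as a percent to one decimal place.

22.4%

Num: 109
Denominator: 218 + 17 + 109 + 119 + 24 = 487
REF3 = 109 / 487 = 0.2238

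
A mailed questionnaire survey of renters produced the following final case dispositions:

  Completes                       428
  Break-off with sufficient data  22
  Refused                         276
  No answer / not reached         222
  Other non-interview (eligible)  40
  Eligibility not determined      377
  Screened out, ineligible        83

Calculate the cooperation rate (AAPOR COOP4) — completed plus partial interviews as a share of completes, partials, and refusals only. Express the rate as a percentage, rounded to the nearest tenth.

62.0%

Top = 428 + 22 = 450
Denom = 428 + 22 + 276 = 726
COOP4 = 450 / 726 = 0.6198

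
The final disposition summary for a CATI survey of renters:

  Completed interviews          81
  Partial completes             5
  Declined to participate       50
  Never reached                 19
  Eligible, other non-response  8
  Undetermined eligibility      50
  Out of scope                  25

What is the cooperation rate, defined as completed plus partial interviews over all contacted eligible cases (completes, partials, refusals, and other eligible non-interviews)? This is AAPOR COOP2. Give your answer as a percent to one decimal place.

Numerator → 81 + 5 = 86
Denominator → 81 + 5 + 50 + 8 = 144
COOP2 = 86 / 144 = 0.5972

59.7%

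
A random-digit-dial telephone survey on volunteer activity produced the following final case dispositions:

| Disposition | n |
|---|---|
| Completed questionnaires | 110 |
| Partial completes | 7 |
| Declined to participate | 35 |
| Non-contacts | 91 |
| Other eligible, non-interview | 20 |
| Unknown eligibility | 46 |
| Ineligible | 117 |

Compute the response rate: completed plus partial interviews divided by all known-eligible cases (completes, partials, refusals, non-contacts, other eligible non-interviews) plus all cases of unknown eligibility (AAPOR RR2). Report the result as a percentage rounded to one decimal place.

37.9%

Top → 110 + 7 = 117
Base → 110 + 7 + 35 + 91 + 20 + 46 = 309
RR2 = 117 / 309 = 0.3786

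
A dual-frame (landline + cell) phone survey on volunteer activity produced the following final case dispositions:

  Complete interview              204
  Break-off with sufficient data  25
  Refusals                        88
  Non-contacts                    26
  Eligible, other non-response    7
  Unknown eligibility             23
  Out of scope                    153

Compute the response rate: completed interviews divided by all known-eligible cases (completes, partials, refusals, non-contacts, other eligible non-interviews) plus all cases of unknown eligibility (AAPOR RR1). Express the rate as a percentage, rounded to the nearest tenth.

54.7%

Top: 204
Base: 204 + 25 + 88 + 26 + 7 + 23 = 373
RR1 = 204 / 373 = 0.5469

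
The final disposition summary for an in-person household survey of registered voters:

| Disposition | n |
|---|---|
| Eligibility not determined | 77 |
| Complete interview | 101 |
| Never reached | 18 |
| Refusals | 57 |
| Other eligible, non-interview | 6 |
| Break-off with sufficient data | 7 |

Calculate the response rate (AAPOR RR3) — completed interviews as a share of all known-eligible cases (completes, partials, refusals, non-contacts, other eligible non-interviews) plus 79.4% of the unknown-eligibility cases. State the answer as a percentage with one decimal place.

Top: 101
Known eligible: 101 + 7 + 57 + 18 + 6 = 189
Eligible share of unknowns: 0.7940 × 77 = 61.14
Denom: 189 + 61.14 = 250.14
RR3 = 101 / 250.14 = 0.4038

40.4%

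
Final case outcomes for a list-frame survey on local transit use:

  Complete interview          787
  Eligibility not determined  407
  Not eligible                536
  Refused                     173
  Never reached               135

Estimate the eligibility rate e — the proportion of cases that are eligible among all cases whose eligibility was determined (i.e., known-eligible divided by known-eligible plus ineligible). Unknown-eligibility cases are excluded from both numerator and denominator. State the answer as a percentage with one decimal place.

67.1%

Determined eligible: 787 + 173 + 135 = 1095
e = 1095 / (1095 + 536) = 1095 / 1631 = 0.6714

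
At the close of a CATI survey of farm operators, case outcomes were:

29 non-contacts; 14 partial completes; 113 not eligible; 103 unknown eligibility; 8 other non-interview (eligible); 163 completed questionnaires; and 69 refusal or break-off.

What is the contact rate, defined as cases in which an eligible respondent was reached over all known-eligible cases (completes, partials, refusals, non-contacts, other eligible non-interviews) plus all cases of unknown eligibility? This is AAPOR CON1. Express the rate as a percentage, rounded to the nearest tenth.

65.8%

Num → 163 + 14 + 69 + 8 = 254
Base → 163 + 14 + 69 + 29 + 8 + 103 = 386
CON1 = 254 / 386 = 0.6580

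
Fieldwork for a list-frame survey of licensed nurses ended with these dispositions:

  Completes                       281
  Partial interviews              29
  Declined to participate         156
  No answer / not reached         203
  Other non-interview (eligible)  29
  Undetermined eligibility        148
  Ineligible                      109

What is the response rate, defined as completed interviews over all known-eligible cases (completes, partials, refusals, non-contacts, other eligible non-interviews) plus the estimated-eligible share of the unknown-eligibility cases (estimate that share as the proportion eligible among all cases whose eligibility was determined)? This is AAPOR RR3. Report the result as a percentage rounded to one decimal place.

34.0%

Num = 281
Known eligible = 281 + 29 + 156 + 203 + 29 = 698
e = 698 / (698 + 109) = 698 / 807 = 0.8649
Eligible share of unknowns = 0.8649 × 148 = 128.01
Denom = 698 + 128.01 = 826.01
RR3 = 281 / 826.01 = 0.3402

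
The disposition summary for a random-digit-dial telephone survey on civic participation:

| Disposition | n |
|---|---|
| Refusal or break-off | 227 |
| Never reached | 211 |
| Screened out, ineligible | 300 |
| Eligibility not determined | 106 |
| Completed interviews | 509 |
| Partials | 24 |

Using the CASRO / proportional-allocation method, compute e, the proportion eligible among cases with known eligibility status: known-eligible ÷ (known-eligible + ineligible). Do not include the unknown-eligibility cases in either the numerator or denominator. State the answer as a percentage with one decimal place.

Determined eligible → 509 + 24 + 227 + 211 = 971
e = 971 / (971 + 300) = 971 / 1271 = 0.7640

76.4%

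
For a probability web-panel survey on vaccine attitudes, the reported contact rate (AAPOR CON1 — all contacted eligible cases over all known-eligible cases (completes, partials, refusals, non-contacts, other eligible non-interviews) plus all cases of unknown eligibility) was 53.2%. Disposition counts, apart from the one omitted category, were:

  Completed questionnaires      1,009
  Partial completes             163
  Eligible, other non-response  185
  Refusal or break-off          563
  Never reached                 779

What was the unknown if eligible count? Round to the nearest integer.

910

Top = 1009 + 163 + 563 + 185 = 1920
CON1 = 1920 / D = 0.532
D = 1920 / 0.532 = 3609.0
Rest of base = 2699
unknown if eligible = 3609.0 − 2699 ≈ 910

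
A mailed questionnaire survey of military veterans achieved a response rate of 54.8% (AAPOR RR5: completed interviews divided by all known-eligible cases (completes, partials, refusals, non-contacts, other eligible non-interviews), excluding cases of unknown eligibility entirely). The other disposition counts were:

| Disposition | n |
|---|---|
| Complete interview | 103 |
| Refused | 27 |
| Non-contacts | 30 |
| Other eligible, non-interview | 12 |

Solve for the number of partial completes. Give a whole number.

RR5 = 103 / D = 0.548
D = 103 / 0.548 = 188.0
Other denominator terms total 172
partial completes = 188.0 − 172 ≈ 16

16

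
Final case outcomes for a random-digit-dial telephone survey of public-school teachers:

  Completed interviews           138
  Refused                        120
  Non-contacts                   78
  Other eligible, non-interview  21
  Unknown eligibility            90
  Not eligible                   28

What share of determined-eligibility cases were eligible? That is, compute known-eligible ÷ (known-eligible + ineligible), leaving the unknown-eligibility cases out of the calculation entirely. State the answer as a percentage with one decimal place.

92.7%

Known eligible → 138 + 120 + 78 + 21 = 357
e = 357 / (357 + 28) = 357 / 385 = 0.9273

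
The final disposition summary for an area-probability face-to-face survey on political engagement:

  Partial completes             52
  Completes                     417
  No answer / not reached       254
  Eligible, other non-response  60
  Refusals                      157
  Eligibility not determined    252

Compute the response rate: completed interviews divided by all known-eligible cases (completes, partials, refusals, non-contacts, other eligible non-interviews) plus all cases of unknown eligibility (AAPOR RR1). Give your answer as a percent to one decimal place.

35.0%

Numerator: 417
Base: 417 + 52 + 157 + 254 + 60 + 252 = 1192
RR1 = 417 / 1192 = 0.3498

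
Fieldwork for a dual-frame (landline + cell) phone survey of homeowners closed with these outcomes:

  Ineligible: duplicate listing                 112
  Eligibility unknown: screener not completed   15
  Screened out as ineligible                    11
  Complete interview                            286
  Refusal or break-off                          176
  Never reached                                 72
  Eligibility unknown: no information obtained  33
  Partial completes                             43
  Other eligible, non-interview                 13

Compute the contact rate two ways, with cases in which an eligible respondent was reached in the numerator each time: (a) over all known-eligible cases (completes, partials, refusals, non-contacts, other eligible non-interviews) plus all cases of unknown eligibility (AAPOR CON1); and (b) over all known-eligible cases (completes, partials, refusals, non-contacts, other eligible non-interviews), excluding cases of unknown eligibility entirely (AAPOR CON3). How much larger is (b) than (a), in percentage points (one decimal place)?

Unknown if eligible = 15 + 33 = 48
Ineligible = 11 + 112 = 123
Numerator = 286 + 43 + 176 + 13 = 518
Denominator = 286 + 43 + 176 + 72 + 13 + 48 = 638
CON1 = 518 / 638 = 0.8119
Denominator = 286 + 43 + 176 + 72 + 13 = 590
CON3 = 518 / 590 = 0.8780
Difference = 87.80 − 81.19 = 6.61 percentage points

6.6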